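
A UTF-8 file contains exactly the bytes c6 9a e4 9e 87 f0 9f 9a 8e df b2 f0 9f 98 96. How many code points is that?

Byte at offset 0: 0xC6 = 11000110 → 2-byte char (#1). Advance 2.
Byte at offset 2: 0xE4 = 11100100 → 3-byte char (#2). Advance 3.
Byte at offset 5: 0xF0 = 11110000 → 4-byte char (#3). Advance 4.
Byte at offset 9: 0xDF = 11011111 → 2-byte char (#4). Advance 2.
Byte at offset 11: 0xF0 = 11110000 → 4-byte char (#5). Advance 4.
Reached end at offset 15 after 5 code points.

5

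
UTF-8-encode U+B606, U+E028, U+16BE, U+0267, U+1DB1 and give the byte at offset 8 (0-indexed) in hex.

0xBE

U+B606 → 3-byte form EB 98 86 at offsets 0–2.
U+E028 → 3-byte form EE 80 A8 at offsets 3–5.
U+16BE → 3-byte form E1 9A BE at offsets 6–8.
Offset 8 falls in char 3's range; it's byte 3 of E1 9A BE = 0xBE.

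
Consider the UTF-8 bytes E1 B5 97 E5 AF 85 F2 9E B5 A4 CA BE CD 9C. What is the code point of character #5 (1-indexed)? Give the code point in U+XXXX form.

U+035C

Offset 0: leading byte 0xE1 = 11100001 → 3-byte char #1 = E1 B5 97.
Offset 3: leading byte 0xE5 = 11100101 → 3-byte char #2 = E5 AF 85.
Offset 6: leading byte 0xF2 = 11110010 → 4-byte char #3 = F2 9E B5 A4.
Offset 10: leading byte 0xCA = 11001010 → 2-byte char #4 = CA BE.
Offset 12: leading byte 0xCD = 11001101 → 2-byte char #5 = CD 9C.
Leading byte 0xCD = 11001101 matches 110xxxxx → 2-byte sequence.
Byte 1: 0xCD = 11001101, payload 01101 (5 bits).
Byte 2: 0x9C = 10011100 (10xxxxxx ✓), payload 011100.
Concatenate: 01101011100 = 0x35C (11 bits → U+035C).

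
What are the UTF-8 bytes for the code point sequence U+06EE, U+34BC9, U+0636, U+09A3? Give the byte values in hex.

U+06EE: 2-byte form → DB AE.
U+34BC9: 4-byte form → F0 B4 AF 89.
U+0636: 2-byte form → D8 B6.
U+09A3: 3-byte form → E0 A6 A3.
Concatenated (11 bytes): DB AE F0 B4 AF 89 D8 B6 E0 A6 A3.

DB AE F0 B4 AF 89 D8 B6 E0 A6 A3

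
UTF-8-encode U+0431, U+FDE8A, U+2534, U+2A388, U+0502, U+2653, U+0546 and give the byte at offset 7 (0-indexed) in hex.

U+0431 → 2-byte form D0 B1 at offsets 0–1.
U+FDE8A → 4-byte form F3 BD BA 8A at offsets 2–5.
U+2534 → 3-byte form E2 94 B4 at offsets 6–8.
Offset 7 falls in char 3's range; it's byte 2 of E2 94 B4 = 0x94.

0x94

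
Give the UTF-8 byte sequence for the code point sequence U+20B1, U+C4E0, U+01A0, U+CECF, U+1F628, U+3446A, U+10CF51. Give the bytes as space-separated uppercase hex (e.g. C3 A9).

U+20B1: 3-byte form → E2 82 B1.
U+C4E0: 3-byte form → EC 93 A0.
U+01A0: 2-byte form → C6 A0.
U+CECF: 3-byte form → EC BB 8F.
U+1F628: 4-byte form → F0 9F 98 A8.
U+3446A: 4-byte form → F0 B4 91 AA.
U+10CF51: 4-byte form → F4 8C BD 91.
Concatenated (23 bytes): E2 82 B1 EC 93 A0 C6 A0 EC BB 8F F0 9F 98 A8 F0 B4 91 AA F4 8C BD 91.

E2 82 B1 EC 93 A0 C6 A0 EC BB 8F F0 9F 98 A8 F0 B4 91 AA F4 8C BD 91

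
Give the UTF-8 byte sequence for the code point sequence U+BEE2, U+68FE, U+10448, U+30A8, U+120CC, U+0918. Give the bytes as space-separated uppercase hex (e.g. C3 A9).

EB BB A2 E6 A3 BE F0 90 91 88 E3 82 A8 F0 92 83 8C E0 A4 98

U+BEE2: 3-byte form → EB BB A2.
U+68FE: 3-byte form → E6 A3 BE.
U+10448: 4-byte form → F0 90 91 88.
U+30A8: 3-byte form → E3 82 A8.
U+120CC: 4-byte form → F0 92 83 8C.
U+0918: 3-byte form → E0 A4 98.
Concatenated (20 bytes): EB BB A2 E6 A3 BE F0 90 91 88 E3 82 A8 F0 92 83 8C E0 A4 98.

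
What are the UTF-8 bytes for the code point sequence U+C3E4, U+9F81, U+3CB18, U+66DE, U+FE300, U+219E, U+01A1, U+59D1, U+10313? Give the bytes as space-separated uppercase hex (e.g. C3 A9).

EC 8F A4 E9 BE 81 F0 BC AC 98 E6 9B 9E F3 BE 8C 80 E2 86 9E C6 A1 E5 A7 91 F0 90 8C 93

U+C3E4: 3-byte form → EC 8F A4.
U+9F81: 3-byte form → E9 BE 81.
U+3CB18: 4-byte form → F0 BC AC 98.
U+66DE: 3-byte form → E6 9B 9E.
U+FE300: 4-byte form → F3 BE 8C 80.
U+219E: 3-byte form → E2 86 9E.
U+01A1: 2-byte form → C6 A1.
U+59D1: 3-byte form → E5 A7 91.
U+10313: 4-byte form → F0 90 8C 93.
Concatenated (29 bytes): EC 8F A4 E9 BE 81 F0 BC AC 98 E6 9B 9E F3 BE 8C 80 E2 86 9E C6 A1 E5 A7 91 F0 90 8C 93.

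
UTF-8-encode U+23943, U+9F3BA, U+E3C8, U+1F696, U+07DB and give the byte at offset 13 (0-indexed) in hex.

0x9A

U+23943 → 4-byte form F0 A3 A5 83 at offsets 0–3.
U+9F3BA → 4-byte form F2 9F 8E BA at offsets 4–7.
U+E3C8 → 3-byte form EE 8F 88 at offsets 8–10.
U+1F696 → 4-byte form F0 9F 9A 96 at offsets 11–14.
Offset 13 falls in char 4's range; it's byte 3 of F0 9F 9A 96 = 0x9A.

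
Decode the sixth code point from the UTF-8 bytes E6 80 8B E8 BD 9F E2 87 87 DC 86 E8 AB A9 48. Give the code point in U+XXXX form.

Offset 0: leading byte 0xE6 = 11100110 → 3-byte char #1 = E6 80 8B.
Offset 3: leading byte 0xE8 = 11101000 → 3-byte char #2 = E8 BD 9F.
Offset 6: leading byte 0xE2 = 11100010 → 3-byte char #3 = E2 87 87.
Offset 9: leading byte 0xDC = 11011100 → 2-byte char #4 = DC 86.
Offset 11: leading byte 0xE8 = 11101000 → 3-byte char #5 = E8 AB A9.
Offset 14: leading byte 0x48 = 01001000 → 1-byte char #6 = 48.
Leading byte 0x48 = 01001000 matches 0xxxxxxx → 1-byte sequence.
Byte 1: 0x48 = 01001000, payload 1001000 (7 bits).
Concatenate: 1001000 = 0x48 (7 bits → U+0048).

U+0048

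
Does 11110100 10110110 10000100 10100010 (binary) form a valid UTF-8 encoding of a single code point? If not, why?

invalid (encodes a value above U+10FFFF)

Leading byte 0xF4 = 11110100 → 4-byte form.
Payload = 0x136122, which exceeds U+10FFFF, the maximum Unicode code point. (Leading bytes F5–FF, or F4 followed by ≥ 0x90, are invalid.)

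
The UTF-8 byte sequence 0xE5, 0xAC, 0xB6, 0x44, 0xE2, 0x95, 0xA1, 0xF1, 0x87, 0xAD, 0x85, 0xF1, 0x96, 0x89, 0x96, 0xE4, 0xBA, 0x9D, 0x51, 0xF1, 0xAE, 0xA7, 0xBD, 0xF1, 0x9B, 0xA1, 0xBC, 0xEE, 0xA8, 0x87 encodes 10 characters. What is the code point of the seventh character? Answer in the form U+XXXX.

Offset 0: leading byte 0xE5 = 11100101 → 3-byte char #1 = E5 AC B6.
Offset 3: leading byte 0x44 = 01000100 → 1-byte char #2 = 44.
Offset 4: leading byte 0xE2 = 11100010 → 3-byte char #3 = E2 95 A1.
Offset 7: leading byte 0xF1 = 11110001 → 4-byte char #4 = F1 87 AD 85.
Offset 11: leading byte 0xF1 = 11110001 → 4-byte char #5 = F1 96 89 96.
Offset 15: leading byte 0xE4 = 11100100 → 3-byte char #6 = E4 BA 9D.
Offset 18: leading byte 0x51 = 01010001 → 1-byte char #7 = 51.
Leading byte 0x51 = 01010001 matches 0xxxxxxx → 1-byte sequence.
Byte 1: 0x51 = 01010001, payload 1010001 (7 bits).
Concatenate: 1010001 = 0x51 (7 bits → U+0051).

U+0051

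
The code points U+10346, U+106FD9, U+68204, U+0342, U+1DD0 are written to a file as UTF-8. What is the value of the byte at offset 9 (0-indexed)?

U+10346 → 4-byte form F0 90 8D 86 at offsets 0–3.
U+106FD9 → 4-byte form F4 86 BF 99 at offsets 4–7.
U+68204 → 4-byte form F1 A8 88 84 at offsets 8–11.
Offset 9 falls in char 3's range; it's byte 2 of F1 A8 88 84 = 0xA8.

0xA8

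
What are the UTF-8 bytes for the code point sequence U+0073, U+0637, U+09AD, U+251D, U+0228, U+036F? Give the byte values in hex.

73 D8 B7 E0 A6 AD E2 94 9D C8 A8 CD AF

U+0073: 1-byte form → 73.
U+0637: 2-byte form → D8 B7.
U+09AD: 3-byte form → E0 A6 AD.
U+251D: 3-byte form → E2 94 9D.
U+0228: 2-byte form → C8 A8.
U+036F: 2-byte form → CD AF.
Concatenated (13 bytes): 73 D8 B7 E0 A6 AD E2 94 9D C8 A8 CD AF.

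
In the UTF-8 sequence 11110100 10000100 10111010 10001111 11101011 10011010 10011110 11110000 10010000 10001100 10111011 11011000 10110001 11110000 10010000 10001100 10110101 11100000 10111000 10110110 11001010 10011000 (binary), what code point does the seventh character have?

U+0298

Offset 0: leading byte 0xF4 = 11110100 → 4-byte char #1 = F4 84 BA 8F.
Offset 4: leading byte 0xEB = 11101011 → 3-byte char #2 = EB 9A 9E.
Offset 7: leading byte 0xF0 = 11110000 → 4-byte char #3 = F0 90 8C BB.
Offset 11: leading byte 0xD8 = 11011000 → 2-byte char #4 = D8 B1.
Offset 13: leading byte 0xF0 = 11110000 → 4-byte char #5 = F0 90 8C B5.
Offset 17: leading byte 0xE0 = 11100000 → 3-byte char #6 = E0 B8 B6.
Offset 20: leading byte 0xCA = 11001010 → 2-byte char #7 = CA 98.
Leading byte 0xCA = 11001010 matches 110xxxxx → 2-byte sequence.
Byte 1: 0xCA = 11001010, payload 01010 (5 bits).
Byte 2: 0x98 = 10011000 (10xxxxxx ✓), payload 011000.
Concatenate: 01010011000 = 0x298 (11 bits → U+0298).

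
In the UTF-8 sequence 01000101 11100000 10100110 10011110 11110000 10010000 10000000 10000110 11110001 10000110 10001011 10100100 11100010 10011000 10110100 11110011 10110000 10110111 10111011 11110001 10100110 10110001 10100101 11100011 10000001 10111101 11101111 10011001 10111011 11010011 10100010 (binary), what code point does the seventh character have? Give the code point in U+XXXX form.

Offset 0: leading byte 0x45 = 01000101 → 1-byte char #1 = 45.
Offset 1: leading byte 0xE0 = 11100000 → 3-byte char #2 = E0 A6 9E.
Offset 4: leading byte 0xF0 = 11110000 → 4-byte char #3 = F0 90 80 86.
Offset 8: leading byte 0xF1 = 11110001 → 4-byte char #4 = F1 86 8B A4.
Offset 12: leading byte 0xE2 = 11100010 → 3-byte char #5 = E2 98 B4.
Offset 15: leading byte 0xF3 = 11110011 → 4-byte char #6 = F3 B0 B7 BB.
Offset 19: leading byte 0xF1 = 11110001 → 4-byte char #7 = F1 A6 B1 A5.
Leading byte 0xF1 = 11110001 matches 11110xxx → 4-byte sequence.
Byte 1: 0xF1 = 11110001, payload 001 (3 bits).
Byte 2: 0xA6 = 10100110 (10xxxxxx ✓), payload 100110.
Byte 3: 0xB1 = 10110001 (10xxxxxx ✓), payload 110001.
Byte 4: 0xA5 = 10100101 (10xxxxxx ✓), payload 100101.
Concatenate: 001100110110001100101 = 0x66C65 (21 bits → U+66C65).

U+66C65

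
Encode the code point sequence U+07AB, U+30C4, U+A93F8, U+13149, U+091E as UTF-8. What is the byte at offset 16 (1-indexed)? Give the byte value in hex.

1-indexed offset 16 is 0-indexed offset 15.
U+07AB → 2-byte form DE AB at offsets 0–1.
U+30C4 → 3-byte form E3 83 84 at offsets 2–4.
U+A93F8 → 4-byte form F2 A9 8F B8 at offsets 5–8.
U+13149 → 4-byte form F0 93 85 89 at offsets 9–12.
U+091E → 3-byte form E0 A4 9E at offsets 13–15.
Offset 15 falls in char 5's range; it's byte 3 of E0 A4 9E = 0x9E.

0x9E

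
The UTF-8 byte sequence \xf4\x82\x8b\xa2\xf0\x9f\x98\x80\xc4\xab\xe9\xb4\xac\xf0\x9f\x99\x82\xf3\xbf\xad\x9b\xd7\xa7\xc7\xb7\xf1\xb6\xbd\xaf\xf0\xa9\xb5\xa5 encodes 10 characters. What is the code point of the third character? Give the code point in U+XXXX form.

Offset 0: leading byte 0xF4 = 11110100 → 4-byte char #1 = F4 82 8B A2.
Offset 4: leading byte 0xF0 = 11110000 → 4-byte char #2 = F0 9F 98 80.
Offset 8: leading byte 0xC4 = 11000100 → 2-byte char #3 = C4 AB.
Leading byte 0xC4 = 11000100 matches 110xxxxx → 2-byte sequence.
Byte 1: 0xC4 = 11000100, payload 00100 (5 bits).
Byte 2: 0xAB = 10101011 (10xxxxxx ✓), payload 101011.
Concatenate: 00100101011 = 0x12B (11 bits → U+012B).

U+012B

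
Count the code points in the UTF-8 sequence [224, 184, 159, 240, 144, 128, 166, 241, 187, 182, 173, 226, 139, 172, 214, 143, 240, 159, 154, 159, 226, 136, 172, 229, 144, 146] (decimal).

Byte at offset 0: 0xE0 = 11100000 → 3-byte char (#1). Advance 3.
Byte at offset 3: 0xF0 = 11110000 → 4-byte char (#2). Advance 4.
Byte at offset 7: 0xF1 = 11110001 → 4-byte char (#3). Advance 4.
Byte at offset 11: 0xE2 = 11100010 → 3-byte char (#4). Advance 3.
Byte at offset 14: 0xD6 = 11010110 → 2-byte char (#5). Advance 2.
Byte at offset 16: 0xF0 = 11110000 → 4-byte char (#6). Advance 4.
Byte at offset 20: 0xE2 = 11100010 → 3-byte char (#7). Advance 3.
Byte at offset 23: 0xE5 = 11100101 → 3-byte char (#8). Advance 3.
Reached end at offset 26 after 8 code points.

8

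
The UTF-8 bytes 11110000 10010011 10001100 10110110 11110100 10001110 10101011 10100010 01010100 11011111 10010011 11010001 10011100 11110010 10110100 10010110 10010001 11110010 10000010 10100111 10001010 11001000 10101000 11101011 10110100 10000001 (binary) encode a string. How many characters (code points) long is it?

Byte at offset 0: 0xF0 = 11110000 → 4-byte char (#1). Advance 4.
Byte at offset 4: 0xF4 = 11110100 → 4-byte char (#2). Advance 4.
Byte at offset 8: 0x54 = 01010100 → 1-byte char (#3). Advance 1.
Byte at offset 9: 0xDF = 11011111 → 2-byte char (#4). Advance 2.
Byte at offset 11: 0xD1 = 11010001 → 2-byte char (#5). Advance 2.
Byte at offset 13: 0xF2 = 11110010 → 4-byte char (#6). Advance 4.
Byte at offset 17: 0xF2 = 11110010 → 4-byte char (#7). Advance 4.
Byte at offset 21: 0xC8 = 11001000 → 2-byte char (#8). Advance 2.
Byte at offset 23: 0xEB = 11101011 → 3-byte char (#9). Advance 3.
Reached end at offset 26 after 9 code points.

9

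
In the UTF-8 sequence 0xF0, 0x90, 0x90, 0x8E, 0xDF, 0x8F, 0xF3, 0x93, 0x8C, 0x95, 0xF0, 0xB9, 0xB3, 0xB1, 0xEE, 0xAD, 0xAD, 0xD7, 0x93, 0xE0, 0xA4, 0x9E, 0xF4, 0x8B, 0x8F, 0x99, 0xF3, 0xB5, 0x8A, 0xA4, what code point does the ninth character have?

U+F52A4

Offset 0: leading byte 0xF0 = 11110000 → 4-byte char #1 = F0 90 90 8E.
Offset 4: leading byte 0xDF = 11011111 → 2-byte char #2 = DF 8F.
Offset 6: leading byte 0xF3 = 11110011 → 4-byte char #3 = F3 93 8C 95.
Offset 10: leading byte 0xF0 = 11110000 → 4-byte char #4 = F0 B9 B3 B1.
Offset 14: leading byte 0xEE = 11101110 → 3-byte char #5 = EE AD AD.
Offset 17: leading byte 0xD7 = 11010111 → 2-byte char #6 = D7 93.
Offset 19: leading byte 0xE0 = 11100000 → 3-byte char #7 = E0 A4 9E.
Offset 22: leading byte 0xF4 = 11110100 → 4-byte char #8 = F4 8B 8F 99.
Offset 26: leading byte 0xF3 = 11110011 → 4-byte char #9 = F3 B5 8A A4.
Leading byte 0xF3 = 11110011 matches 11110xxx → 4-byte sequence.
Byte 1: 0xF3 = 11110011, payload 011 (3 bits).
Byte 2: 0xB5 = 10110101 (10xxxxxx ✓), payload 110101.
Byte 3: 0x8A = 10001010 (10xxxxxx ✓), payload 001010.
Byte 4: 0xA4 = 10100100 (10xxxxxx ✓), payload 100100.
Concatenate: 011110101001010100100 = 0xF52A4 (21 bits → U+F52A4).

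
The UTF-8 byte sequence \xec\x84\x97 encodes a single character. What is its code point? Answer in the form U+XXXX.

U+C117

Leading byte 0xEC = 11101100 matches 1110xxxx → 3-byte sequence.
Byte 1: 0xEC = 11101100, payload 1100 (4 bits).
Byte 2: 0x84 = 10000100 (10xxxxxx ✓), payload 000100.
Byte 3: 0x97 = 10010111 (10xxxxxx ✓), payload 010111.
Concatenate: 1100000100010111 = 0xC117 (16 bits → U+C117).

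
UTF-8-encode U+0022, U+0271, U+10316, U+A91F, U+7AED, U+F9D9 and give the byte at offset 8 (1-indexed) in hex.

0xEA

1-indexed offset 8 is 0-indexed offset 7.
U+0022 → 1-byte form 22 at offsets 0–0.
U+0271 → 2-byte form C9 B1 at offsets 1–2.
U+10316 → 4-byte form F0 90 8C 96 at offsets 3–6.
U+A91F → 3-byte form EA A4 9F at offsets 7–9.
Offset 7 falls in char 4's range; it's byte 1 of EA A4 9F = 0xEA.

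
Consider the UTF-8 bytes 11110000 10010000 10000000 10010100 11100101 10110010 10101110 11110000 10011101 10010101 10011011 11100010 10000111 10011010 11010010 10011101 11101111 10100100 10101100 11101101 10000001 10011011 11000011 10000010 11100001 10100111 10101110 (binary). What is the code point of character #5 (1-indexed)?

U+049D

Offset 0: leading byte 0xF0 = 11110000 → 4-byte char #1 = F0 90 80 94.
Offset 4: leading byte 0xE5 = 11100101 → 3-byte char #2 = E5 B2 AE.
Offset 7: leading byte 0xF0 = 11110000 → 4-byte char #3 = F0 9D 95 9B.
Offset 11: leading byte 0xE2 = 11100010 → 3-byte char #4 = E2 87 9A.
Offset 14: leading byte 0xD2 = 11010010 → 2-byte char #5 = D2 9D.
Leading byte 0xD2 = 11010010 matches 110xxxxx → 2-byte sequence.
Byte 1: 0xD2 = 11010010, payload 10010 (5 bits).
Byte 2: 0x9D = 10011101 (10xxxxxx ✓), payload 011101.
Concatenate: 10010011101 = 0x49D (11 bits → U+049D).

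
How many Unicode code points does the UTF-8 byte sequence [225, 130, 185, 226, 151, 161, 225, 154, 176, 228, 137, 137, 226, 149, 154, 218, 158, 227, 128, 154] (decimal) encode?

7

Byte at offset 0: 0xE1 = 11100001 → 3-byte char (#1). Advance 3.
Byte at offset 3: 0xE2 = 11100010 → 3-byte char (#2). Advance 3.
Byte at offset 6: 0xE1 = 11100001 → 3-byte char (#3). Advance 3.
Byte at offset 9: 0xE4 = 11100100 → 3-byte char (#4). Advance 3.
Byte at offset 12: 0xE2 = 11100010 → 3-byte char (#5). Advance 3.
Byte at offset 15: 0xDA = 11011010 → 2-byte char (#6). Advance 2.
Byte at offset 17: 0xE3 = 11100011 → 3-byte char (#7). Advance 3.
Reached end at offset 20 after 7 code points.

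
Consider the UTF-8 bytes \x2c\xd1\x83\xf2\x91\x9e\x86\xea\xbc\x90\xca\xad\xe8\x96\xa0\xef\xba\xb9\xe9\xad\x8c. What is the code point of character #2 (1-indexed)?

U+0443

Offset 0: leading byte 0x2C = 00101100 → 1-byte char #1 = 2C.
Offset 1: leading byte 0xD1 = 11010001 → 2-byte char #2 = D1 83.
Leading byte 0xD1 = 11010001 matches 110xxxxx → 2-byte sequence.
Byte 1: 0xD1 = 11010001, payload 10001 (5 bits).
Byte 2: 0x83 = 10000011 (10xxxxxx ✓), payload 000011.
Concatenate: 10001000011 = 0x443 (11 bits → U+0443).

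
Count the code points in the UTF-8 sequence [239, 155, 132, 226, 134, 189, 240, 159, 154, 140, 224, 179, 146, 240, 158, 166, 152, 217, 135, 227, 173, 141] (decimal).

Byte at offset 0: 0xEF = 11101111 → 3-byte char (#1). Advance 3.
Byte at offset 3: 0xE2 = 11100010 → 3-byte char (#2). Advance 3.
Byte at offset 6: 0xF0 = 11110000 → 4-byte char (#3). Advance 4.
Byte at offset 10: 0xE0 = 11100000 → 3-byte char (#4). Advance 3.
Byte at offset 13: 0xF0 = 11110000 → 4-byte char (#5). Advance 4.
Byte at offset 17: 0xD9 = 11011001 → 2-byte char (#6). Advance 2.
Byte at offset 19: 0xE3 = 11100011 → 3-byte char (#7). Advance 3.
Reached end at offset 22 after 7 code points.

7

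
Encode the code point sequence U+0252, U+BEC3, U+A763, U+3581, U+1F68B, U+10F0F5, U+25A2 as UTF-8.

C9 92 EB BB 83 EA 9D A3 E3 96 81 F0 9F 9A 8B F4 8F 83 B5 E2 96 A2

U+0252: 2-byte form → C9 92.
U+BEC3: 3-byte form → EB BB 83.
U+A763: 3-byte form → EA 9D A3.
U+3581: 3-byte form → E3 96 81.
U+1F68B: 4-byte form → F0 9F 9A 8B.
U+10F0F5: 4-byte form → F4 8F 83 B5.
U+25A2: 3-byte form → E2 96 A2.
Concatenated (22 bytes): C9 92 EB BB 83 EA 9D A3 E3 96 81 F0 9F 9A 8B F4 8F 83 B5 E2 96 A2.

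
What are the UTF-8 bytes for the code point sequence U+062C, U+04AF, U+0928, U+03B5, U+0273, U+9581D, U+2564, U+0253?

D8 AC D2 AF E0 A4 A8 CE B5 C9 B3 F2 95 A0 9D E2 95 A4 C9 93

U+062C: 2-byte form → D8 AC.
U+04AF: 2-byte form → D2 AF.
U+0928: 3-byte form → E0 A4 A8.
U+03B5: 2-byte form → CE B5.
U+0273: 2-byte form → C9 B3.
U+9581D: 4-byte form → F2 95 A0 9D.
U+2564: 3-byte form → E2 95 A4.
U+0253: 2-byte form → C9 93.
Concatenated (20 bytes): D8 AC D2 AF E0 A4 A8 CE B5 C9 B3 F2 95 A0 9D E2 95 A4 C9 93.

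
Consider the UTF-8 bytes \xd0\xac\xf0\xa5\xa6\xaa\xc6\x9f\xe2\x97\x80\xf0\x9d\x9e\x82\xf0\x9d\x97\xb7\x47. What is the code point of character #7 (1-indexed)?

Offset 0: leading byte 0xD0 = 11010000 → 2-byte char #1 = D0 AC.
Offset 2: leading byte 0xF0 = 11110000 → 4-byte char #2 = F0 A5 A6 AA.
Offset 6: leading byte 0xC6 = 11000110 → 2-byte char #3 = C6 9F.
Offset 8: leading byte 0xE2 = 11100010 → 3-byte char #4 = E2 97 80.
Offset 11: leading byte 0xF0 = 11110000 → 4-byte char #5 = F0 9D 9E 82.
Offset 15: leading byte 0xF0 = 11110000 → 4-byte char #6 = F0 9D 97 B7.
Offset 19: leading byte 0x47 = 01000111 → 1-byte char #7 = 47.
Leading byte 0x47 = 01000111 matches 0xxxxxxx → 1-byte sequence.
Byte 1: 0x47 = 01000111, payload 1000111 (7 bits).
Concatenate: 1000111 = 0x47 (7 bits → U+0047).

U+0047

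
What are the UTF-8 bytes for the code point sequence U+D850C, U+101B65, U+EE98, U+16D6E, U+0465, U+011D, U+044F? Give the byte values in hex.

F3 98 94 8C F4 81 AD A5 EE BA 98 F0 96 B5 AE D1 A5 C4 9D D1 8F

U+D850C: 4-byte form → F3 98 94 8C.
U+101B65: 4-byte form → F4 81 AD A5.
U+EE98: 3-byte form → EE BA 98.
U+16D6E: 4-byte form → F0 96 B5 AE.
U+0465: 2-byte form → D1 A5.
U+011D: 2-byte form → C4 9D.
U+044F: 2-byte form → D1 8F.
Concatenated (21 bytes): F3 98 94 8C F4 81 AD A5 EE BA 98 F0 96 B5 AE D1 A5 C4 9D D1 8F.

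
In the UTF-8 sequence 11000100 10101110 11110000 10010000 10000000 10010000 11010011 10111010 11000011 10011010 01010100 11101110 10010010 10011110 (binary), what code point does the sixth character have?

U+E49E

Offset 0: leading byte 0xC4 = 11000100 → 2-byte char #1 = C4 AE.
Offset 2: leading byte 0xF0 = 11110000 → 4-byte char #2 = F0 90 80 90.
Offset 6: leading byte 0xD3 = 11010011 → 2-byte char #3 = D3 BA.
Offset 8: leading byte 0xC3 = 11000011 → 2-byte char #4 = C3 9A.
Offset 10: leading byte 0x54 = 01010100 → 1-byte char #5 = 54.
Offset 11: leading byte 0xEE = 11101110 → 3-byte char #6 = EE 92 9E.
Leading byte 0xEE = 11101110 matches 1110xxxx → 3-byte sequence.
Byte 1: 0xEE = 11101110, payload 1110 (4 bits).
Byte 2: 0x92 = 10010010 (10xxxxxx ✓), payload 010010.
Byte 3: 0x9E = 10011110 (10xxxxxx ✓), payload 011110.
Concatenate: 1110010010011110 = 0xE49E (16 bits → U+E49E).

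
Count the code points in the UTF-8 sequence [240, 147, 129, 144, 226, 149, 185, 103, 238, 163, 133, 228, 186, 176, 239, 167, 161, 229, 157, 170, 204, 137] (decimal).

Byte at offset 0: 0xF0 = 11110000 → 4-byte char (#1). Advance 4.
Byte at offset 4: 0xE2 = 11100010 → 3-byte char (#2). Advance 3.
Byte at offset 7: 0x67 = 01100111 → 1-byte char (#3). Advance 1.
Byte at offset 8: 0xEE = 11101110 → 3-byte char (#4). Advance 3.
Byte at offset 11: 0xE4 = 11100100 → 3-byte char (#5). Advance 3.
Byte at offset 14: 0xEF = 11101111 → 3-byte char (#6). Advance 3.
Byte at offset 17: 0xE5 = 11100101 → 3-byte char (#7). Advance 3.
Byte at offset 20: 0xCC = 11001100 → 2-byte char (#8). Advance 2.
Reached end at offset 22 after 8 code points.

8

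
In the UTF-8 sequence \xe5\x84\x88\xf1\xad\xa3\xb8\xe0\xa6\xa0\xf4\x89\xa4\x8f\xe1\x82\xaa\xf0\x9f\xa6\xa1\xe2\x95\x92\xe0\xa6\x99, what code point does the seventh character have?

Offset 0: leading byte 0xE5 = 11100101 → 3-byte char #1 = E5 84 88.
Offset 3: leading byte 0xF1 = 11110001 → 4-byte char #2 = F1 AD A3 B8.
Offset 7: leading byte 0xE0 = 11100000 → 3-byte char #3 = E0 A6 A0.
Offset 10: leading byte 0xF4 = 11110100 → 4-byte char #4 = F4 89 A4 8F.
Offset 14: leading byte 0xE1 = 11100001 → 3-byte char #5 = E1 82 AA.
Offset 17: leading byte 0xF0 = 11110000 → 4-byte char #6 = F0 9F A6 A1.
Offset 21: leading byte 0xE2 = 11100010 → 3-byte char #7 = E2 95 92.
Leading byte 0xE2 = 11100010 matches 1110xxxx → 3-byte sequence.
Byte 1: 0xE2 = 11100010, payload 0010 (4 bits).
Byte 2: 0x95 = 10010101 (10xxxxxx ✓), payload 010101.
Byte 3: 0x92 = 10010010 (10xxxxxx ✓), payload 010010.
Concatenate: 0010010101010010 = 0x2552 (16 bits → U+2552).

U+2552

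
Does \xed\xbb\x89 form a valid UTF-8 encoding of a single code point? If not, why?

Structurally a 3-byte sequence; payload = 0xDEC9.
But 0xDEC9 is in U+D800–U+DFFF, the surrogate range. Surrogates are not Unicode scalar values and are forbidden in UTF-8.

invalid (encodes a surrogate (U+D800–U+DFFF))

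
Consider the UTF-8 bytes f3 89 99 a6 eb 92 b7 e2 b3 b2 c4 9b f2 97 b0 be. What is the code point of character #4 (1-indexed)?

U+011B

Offset 0: leading byte 0xF3 = 11110011 → 4-byte char #1 = F3 89 99 A6.
Offset 4: leading byte 0xEB = 11101011 → 3-byte char #2 = EB 92 B7.
Offset 7: leading byte 0xE2 = 11100010 → 3-byte char #3 = E2 B3 B2.
Offset 10: leading byte 0xC4 = 11000100 → 2-byte char #4 = C4 9B.
Leading byte 0xC4 = 11000100 matches 110xxxxx → 2-byte sequence.
Byte 1: 0xC4 = 11000100, payload 00100 (5 bits).
Byte 2: 0x9B = 10011011 (10xxxxxx ✓), payload 011011.
Concatenate: 00100011011 = 0x11B (11 bits → U+011B).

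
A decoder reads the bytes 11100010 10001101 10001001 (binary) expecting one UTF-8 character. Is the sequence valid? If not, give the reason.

Leading byte 0xE2 = 11100010 → 3-byte form.
Continuation bytes 0x8D=10001101, 0x89=10001001 all match 10xxxxxx.
Decoded value 0x2349 is ≥ 0x800 (shortest form) and not a surrogate.

valid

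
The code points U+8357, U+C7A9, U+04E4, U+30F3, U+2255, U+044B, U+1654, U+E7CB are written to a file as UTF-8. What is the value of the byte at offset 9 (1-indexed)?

1-indexed offset 9 is 0-indexed offset 8.
U+8357 → 3-byte form E8 8D 97 at offsets 0–2.
U+C7A9 → 3-byte form EC 9E A9 at offsets 3–5.
U+04E4 → 2-byte form D3 A4 at offsets 6–7.
U+30F3 → 3-byte form E3 83 B3 at offsets 8–10.
Offset 8 falls in char 4's range; it's byte 1 of E3 83 B3 = 0xE3.

0xE3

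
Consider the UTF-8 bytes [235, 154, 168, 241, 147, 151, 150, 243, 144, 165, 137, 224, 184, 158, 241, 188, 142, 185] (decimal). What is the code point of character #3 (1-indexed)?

U+D0949

Offset 0: leading byte 0xEB = 11101011 → 3-byte char #1 = EB 9A A8.
Offset 3: leading byte 0xF1 = 11110001 → 4-byte char #2 = F1 93 97 96.
Offset 7: leading byte 0xF3 = 11110011 → 4-byte char #3 = F3 90 A5 89.
Leading byte 0xF3 = 11110011 matches 11110xxx → 4-byte sequence.
Byte 1: 0xF3 = 11110011, payload 011 (3 bits).
Byte 2: 0x90 = 10010000 (10xxxxxx ✓), payload 010000.
Byte 3: 0xA5 = 10100101 (10xxxxxx ✓), payload 100101.
Byte 4: 0x89 = 10001001 (10xxxxxx ✓), payload 001001.
Concatenate: 011010000100101001001 = 0xD0949 (21 bits → U+D0949).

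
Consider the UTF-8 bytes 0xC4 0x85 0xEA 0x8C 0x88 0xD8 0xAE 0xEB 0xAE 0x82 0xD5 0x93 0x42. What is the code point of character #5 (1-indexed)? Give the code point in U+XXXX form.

Offset 0: leading byte 0xC4 = 11000100 → 2-byte char #1 = C4 85.
Offset 2: leading byte 0xEA = 11101010 → 3-byte char #2 = EA 8C 88.
Offset 5: leading byte 0xD8 = 11011000 → 2-byte char #3 = D8 AE.
Offset 7: leading byte 0xEB = 11101011 → 3-byte char #4 = EB AE 82.
Offset 10: leading byte 0xD5 = 11010101 → 2-byte char #5 = D5 93.
Leading byte 0xD5 = 11010101 matches 110xxxxx → 2-byte sequence.
Byte 1: 0xD5 = 11010101, payload 10101 (5 bits).
Byte 2: 0x93 = 10010011 (10xxxxxx ✓), payload 010011.
Concatenate: 10101010011 = 0x553 (11 bits → U+0553).

U+0553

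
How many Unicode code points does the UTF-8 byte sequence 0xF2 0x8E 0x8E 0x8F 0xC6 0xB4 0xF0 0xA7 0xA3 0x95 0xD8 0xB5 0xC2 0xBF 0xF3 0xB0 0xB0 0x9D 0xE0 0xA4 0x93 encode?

Byte at offset 0: 0xF2 = 11110010 → 4-byte char (#1). Advance 4.
Byte at offset 4: 0xC6 = 11000110 → 2-byte char (#2). Advance 2.
Byte at offset 6: 0xF0 = 11110000 → 4-byte char (#3). Advance 4.
Byte at offset 10: 0xD8 = 11011000 → 2-byte char (#4). Advance 2.
Byte at offset 12: 0xC2 = 11000010 → 2-byte char (#5). Advance 2.
Byte at offset 14: 0xF3 = 11110011 → 4-byte char (#6). Advance 4.
Byte at offset 18: 0xE0 = 11100000 → 3-byte char (#7). Advance 3.
Reached end at offset 21 after 7 code points.

7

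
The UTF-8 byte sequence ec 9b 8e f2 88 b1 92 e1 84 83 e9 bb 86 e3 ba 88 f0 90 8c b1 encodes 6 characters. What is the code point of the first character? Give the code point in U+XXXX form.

U+C6CE

Offset 0: leading byte 0xEC = 11101100 → 3-byte char #1 = EC 9B 8E.
Leading byte 0xEC = 11101100 matches 1110xxxx → 3-byte sequence.
Byte 1: 0xEC = 11101100, payload 1100 (4 bits).
Byte 2: 0x9B = 10011011 (10xxxxxx ✓), payload 011011.
Byte 3: 0x8E = 10001110 (10xxxxxx ✓), payload 001110.
Concatenate: 1100011011001110 = 0xC6CE (16 bits → U+C6CE).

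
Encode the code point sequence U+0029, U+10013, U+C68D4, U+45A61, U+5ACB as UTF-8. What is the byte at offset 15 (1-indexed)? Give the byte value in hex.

0xAB

1-indexed offset 15 is 0-indexed offset 14.
U+0029 → 1-byte form 29 at offsets 0–0.
U+10013 → 4-byte form F0 90 80 93 at offsets 1–4.
U+C68D4 → 4-byte form F3 86 A3 94 at offsets 5–8.
U+45A61 → 4-byte form F1 85 A9 A1 at offsets 9–12.
U+5ACB → 3-byte form E5 AB 8B at offsets 13–15.
Offset 14 falls in char 5's range; it's byte 2 of E5 AB 8B = 0xAB.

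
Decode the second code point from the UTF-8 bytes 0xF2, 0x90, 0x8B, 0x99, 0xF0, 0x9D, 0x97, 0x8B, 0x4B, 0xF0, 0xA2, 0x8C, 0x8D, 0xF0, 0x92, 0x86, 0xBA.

Offset 0: leading byte 0xF2 = 11110010 → 4-byte char #1 = F2 90 8B 99.
Offset 4: leading byte 0xF0 = 11110000 → 4-byte char #2 = F0 9D 97 8B.
Leading byte 0xF0 = 11110000 matches 11110xxx → 4-byte sequence.
Byte 1: 0xF0 = 11110000, payload 000 (3 bits).
Byte 2: 0x9D = 10011101 (10xxxxxx ✓), payload 011101.
Byte 3: 0x97 = 10010111 (10xxxxxx ✓), payload 010111.
Byte 4: 0x8B = 10001011 (10xxxxxx ✓), payload 001011.
Concatenate: 000011101010111001011 = 0x1D5CB (21 bits → U+1D5CB).

U+1D5CB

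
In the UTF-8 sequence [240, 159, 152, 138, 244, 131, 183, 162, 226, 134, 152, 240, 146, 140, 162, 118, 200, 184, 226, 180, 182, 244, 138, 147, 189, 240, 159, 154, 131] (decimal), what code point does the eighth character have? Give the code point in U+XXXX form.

Offset 0: leading byte 0xF0 = 11110000 → 4-byte char #1 = F0 9F 98 8A.
Offset 4: leading byte 0xF4 = 11110100 → 4-byte char #2 = F4 83 B7 A2.
Offset 8: leading byte 0xE2 = 11100010 → 3-byte char #3 = E2 86 98.
Offset 11: leading byte 0xF0 = 11110000 → 4-byte char #4 = F0 92 8C A2.
Offset 15: leading byte 0x76 = 01110110 → 1-byte char #5 = 76.
Offset 16: leading byte 0xC8 = 11001000 → 2-byte char #6 = C8 B8.
Offset 18: leading byte 0xE2 = 11100010 → 3-byte char #7 = E2 B4 B6.
Offset 21: leading byte 0xF4 = 11110100 → 4-byte char #8 = F4 8A 93 BD.
Leading byte 0xF4 = 11110100 matches 11110xxx → 4-byte sequence.
Byte 1: 0xF4 = 11110100, payload 100 (3 bits).
Byte 2: 0x8A = 10001010 (10xxxxxx ✓), payload 001010.
Byte 3: 0x93 = 10010011 (10xxxxxx ✓), payload 010011.
Byte 4: 0xBD = 10111101 (10xxxxxx ✓), payload 111101.
Concatenate: 100001010010011111101 = 0x10A4FD (21 bits → U+10A4FD).

U+10A4FD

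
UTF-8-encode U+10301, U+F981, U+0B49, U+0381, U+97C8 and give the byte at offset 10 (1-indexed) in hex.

0x89

1-indexed offset 10 is 0-indexed offset 9.
U+10301 → 4-byte form F0 90 8C 81 at offsets 0–3.
U+F981 → 3-byte form EF A6 81 at offsets 4–6.
U+0B49 → 3-byte form E0 AD 89 at offsets 7–9.
Offset 9 falls in char 3's range; it's byte 3 of E0 AD 89 = 0x89.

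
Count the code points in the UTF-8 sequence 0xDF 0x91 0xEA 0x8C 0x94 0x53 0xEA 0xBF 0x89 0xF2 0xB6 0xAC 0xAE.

5

Byte at offset 0: 0xDF = 11011111 → 2-byte char (#1). Advance 2.
Byte at offset 2: 0xEA = 11101010 → 3-byte char (#2). Advance 3.
Byte at offset 5: 0x53 = 01010011 → 1-byte char (#3). Advance 1.
Byte at offset 6: 0xEA = 11101010 → 3-byte char (#4). Advance 3.
Byte at offset 9: 0xF2 = 11110010 → 4-byte char (#5). Advance 4.
Reached end at offset 13 after 5 code points.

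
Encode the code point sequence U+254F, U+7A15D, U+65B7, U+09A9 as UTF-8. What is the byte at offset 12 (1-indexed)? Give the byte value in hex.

1-indexed offset 12 is 0-indexed offset 11.
U+254F → 3-byte form E2 95 8F at offsets 0–2.
U+7A15D → 4-byte form F1 BA 85 9D at offsets 3–6.
U+65B7 → 3-byte form E6 96 B7 at offsets 7–9.
U+09A9 → 3-byte form E0 A6 A9 at offsets 10–12.
Offset 11 falls in char 4's range; it's byte 2 of E0 A6 A9 = 0xA6.

0xA6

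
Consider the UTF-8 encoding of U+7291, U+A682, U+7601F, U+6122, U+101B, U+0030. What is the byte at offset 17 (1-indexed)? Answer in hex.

0x30

1-indexed offset 17 is 0-indexed offset 16.
U+7291 → 3-byte form E7 8A 91 at offsets 0–2.
U+A682 → 3-byte form EA 9A 82 at offsets 3–5.
U+7601F → 4-byte form F1 B6 80 9F at offsets 6–9.
U+6122 → 3-byte form E6 84 A2 at offsets 10–12.
U+101B → 3-byte form E1 80 9B at offsets 13–15.
U+0030 → 1-byte form 30 at offsets 16–16.
Offset 16 falls in char 6's range; it's byte 1 of 30 = 0x30.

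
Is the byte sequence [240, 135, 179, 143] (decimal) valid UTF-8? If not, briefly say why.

Leading byte 0xF0 = 11110000 → 4-byte form.
Continuation bytes all match 10xxxxxx. Payload decodes to 0x7CCF.
But 0x7CCF < 0x10000, the minimum for a 4-byte sequence — this is an overlong encoding.

invalid (overlong encoding)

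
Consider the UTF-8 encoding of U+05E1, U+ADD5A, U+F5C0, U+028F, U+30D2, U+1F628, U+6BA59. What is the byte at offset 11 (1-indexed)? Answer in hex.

1-indexed offset 11 is 0-indexed offset 10.
U+05E1 → 2-byte form D7 A1 at offsets 0–1.
U+ADD5A → 4-byte form F2 AD B5 9A at offsets 2–5.
U+F5C0 → 3-byte form EF 97 80 at offsets 6–8.
U+028F → 2-byte form CA 8F at offsets 9–10.
Offset 10 falls in char 4's range; it's byte 2 of CA 8F = 0x8F.

0x8F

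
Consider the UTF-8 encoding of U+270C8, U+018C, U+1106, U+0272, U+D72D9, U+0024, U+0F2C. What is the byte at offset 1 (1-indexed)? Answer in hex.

0xF0

1-indexed offset 1 is 0-indexed offset 0.
U+270C8 → 4-byte form F0 A7 83 88 at offsets 0–3.
Offset 0 falls in char 1's range; it's byte 1 of F0 A7 83 88 = 0xF0.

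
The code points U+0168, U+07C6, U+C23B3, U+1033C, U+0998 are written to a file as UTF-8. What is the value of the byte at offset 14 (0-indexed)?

0x98

U+0168 → 2-byte form C5 A8 at offsets 0–1.
U+07C6 → 2-byte form DF 86 at offsets 2–3.
U+C23B3 → 4-byte form F3 82 8E B3 at offsets 4–7.
U+1033C → 4-byte form F0 90 8C BC at offsets 8–11.
U+0998 → 3-byte form E0 A6 98 at offsets 12–14.
Offset 14 falls in char 5's range; it's byte 3 of E0 A6 98 = 0x98.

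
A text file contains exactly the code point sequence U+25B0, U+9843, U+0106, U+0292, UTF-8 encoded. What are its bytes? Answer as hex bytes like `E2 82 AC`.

U+25B0: 3-byte form → E2 96 B0.
U+9843: 3-byte form → E9 A1 83.
U+0106: 2-byte form → C4 86.
U+0292: 2-byte form → CA 92.
Concatenated (10 bytes): E2 96 B0 E9 A1 83 C4 86 CA 92.

E2 96 B0 E9 A1 83 C4 86 CA 92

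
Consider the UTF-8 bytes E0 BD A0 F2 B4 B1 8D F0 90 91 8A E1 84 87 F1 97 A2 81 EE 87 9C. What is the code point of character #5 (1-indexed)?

U+57881

Offset 0: leading byte 0xE0 = 11100000 → 3-byte char #1 = E0 BD A0.
Offset 3: leading byte 0xF2 = 11110010 → 4-byte char #2 = F2 B4 B1 8D.
Offset 7: leading byte 0xF0 = 11110000 → 4-byte char #3 = F0 90 91 8A.
Offset 11: leading byte 0xE1 = 11100001 → 3-byte char #4 = E1 84 87.
Offset 14: leading byte 0xF1 = 11110001 → 4-byte char #5 = F1 97 A2 81.
Leading byte 0xF1 = 11110001 matches 11110xxx → 4-byte sequence.
Byte 1: 0xF1 = 11110001, payload 001 (3 bits).
Byte 2: 0x97 = 10010111 (10xxxxxx ✓), payload 010111.
Byte 3: 0xA2 = 10100010 (10xxxxxx ✓), payload 100010.
Byte 4: 0x81 = 10000001 (10xxxxxx ✓), payload 000001.
Concatenate: 001010111100010000001 = 0x57881 (21 bits → U+57881).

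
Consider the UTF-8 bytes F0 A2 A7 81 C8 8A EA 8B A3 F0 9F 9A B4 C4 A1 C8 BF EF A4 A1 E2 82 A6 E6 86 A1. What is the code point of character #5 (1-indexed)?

Offset 0: leading byte 0xF0 = 11110000 → 4-byte char #1 = F0 A2 A7 81.
Offset 4: leading byte 0xC8 = 11001000 → 2-byte char #2 = C8 8A.
Offset 6: leading byte 0xEA = 11101010 → 3-byte char #3 = EA 8B A3.
Offset 9: leading byte 0xF0 = 11110000 → 4-byte char #4 = F0 9F 9A B4.
Offset 13: leading byte 0xC4 = 11000100 → 2-byte char #5 = C4 A1.
Leading byte 0xC4 = 11000100 matches 110xxxxx → 2-byte sequence.
Byte 1: 0xC4 = 11000100, payload 00100 (5 bits).
Byte 2: 0xA1 = 10100001 (10xxxxxx ✓), payload 100001.
Concatenate: 00100100001 = 0x121 (11 bits → U+0121).

U+0121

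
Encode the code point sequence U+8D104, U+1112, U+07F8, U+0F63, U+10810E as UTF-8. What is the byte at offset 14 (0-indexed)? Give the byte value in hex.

U+8D104 → 4-byte form F2 8D 84 84 at offsets 0–3.
U+1112 → 3-byte form E1 84 92 at offsets 4–6.
U+07F8 → 2-byte form DF B8 at offsets 7–8.
U+0F63 → 3-byte form E0 BD A3 at offsets 9–11.
U+10810E → 4-byte form F4 88 84 8E at offsets 12–15.
Offset 14 falls in char 5's range; it's byte 3 of F4 88 84 8E = 0x84.

0x84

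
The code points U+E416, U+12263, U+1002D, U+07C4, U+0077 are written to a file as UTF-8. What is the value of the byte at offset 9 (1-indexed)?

0x90

1-indexed offset 9 is 0-indexed offset 8.
U+E416 → 3-byte form EE 90 96 at offsets 0–2.
U+12263 → 4-byte form F0 92 89 A3 at offsets 3–6.
U+1002D → 4-byte form F0 90 80 AD at offsets 7–10.
Offset 8 falls in char 3's range; it's byte 2 of F0 90 80 AD = 0x90.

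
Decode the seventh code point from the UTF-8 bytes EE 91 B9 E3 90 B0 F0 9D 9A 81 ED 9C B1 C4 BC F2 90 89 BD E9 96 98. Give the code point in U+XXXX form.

U+9598

Offset 0: leading byte 0xEE = 11101110 → 3-byte char #1 = EE 91 B9.
Offset 3: leading byte 0xE3 = 11100011 → 3-byte char #2 = E3 90 B0.
Offset 6: leading byte 0xF0 = 11110000 → 4-byte char #3 = F0 9D 9A 81.
Offset 10: leading byte 0xED = 11101101 → 3-byte char #4 = ED 9C B1.
Offset 13: leading byte 0xC4 = 11000100 → 2-byte char #5 = C4 BC.
Offset 15: leading byte 0xF2 = 11110010 → 4-byte char #6 = F2 90 89 BD.
Offset 19: leading byte 0xE9 = 11101001 → 3-byte char #7 = E9 96 98.
Leading byte 0xE9 = 11101001 matches 1110xxxx → 3-byte sequence.
Byte 1: 0xE9 = 11101001, payload 1001 (4 bits).
Byte 2: 0x96 = 10010110 (10xxxxxx ✓), payload 010110.
Byte 3: 0x98 = 10011000 (10xxxxxx ✓), payload 011000.
Concatenate: 1001010110011000 = 0x9598 (16 bits → U+9598).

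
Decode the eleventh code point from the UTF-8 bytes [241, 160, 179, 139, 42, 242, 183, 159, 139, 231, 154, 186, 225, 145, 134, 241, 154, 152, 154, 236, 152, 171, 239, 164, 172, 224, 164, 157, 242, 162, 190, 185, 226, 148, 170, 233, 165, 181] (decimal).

Offset 0: leading byte 0xF1 = 11110001 → 4-byte char #1 = F1 A0 B3 8B.
Offset 4: leading byte 0x2A = 00101010 → 1-byte char #2 = 2A.
Offset 5: leading byte 0xF2 = 11110010 → 4-byte char #3 = F2 B7 9F 8B.
Offset 9: leading byte 0xE7 = 11100111 → 3-byte char #4 = E7 9A BA.
Offset 12: leading byte 0xE1 = 11100001 → 3-byte char #5 = E1 91 86.
Offset 15: leading byte 0xF1 = 11110001 → 4-byte char #6 = F1 9A 98 9A.
Offset 19: leading byte 0xEC = 11101100 → 3-byte char #7 = EC 98 AB.
Offset 22: leading byte 0xEF = 11101111 → 3-byte char #8 = EF A4 AC.
Offset 25: leading byte 0xE0 = 11100000 → 3-byte char #9 = E0 A4 9D.
Offset 28: leading byte 0xF2 = 11110010 → 4-byte char #10 = F2 A2 BE B9.
Offset 32: leading byte 0xE2 = 11100010 → 3-byte char #11 = E2 94 AA.
Leading byte 0xE2 = 11100010 matches 1110xxxx → 3-byte sequence.
Byte 1: 0xE2 = 11100010, payload 0010 (4 bits).
Byte 2: 0x94 = 10010100 (10xxxxxx ✓), payload 010100.
Byte 3: 0xAA = 10101010 (10xxxxxx ✓), payload 101010.
Concatenate: 0010010100101010 = 0x252A (16 bits → U+252A).

U+252A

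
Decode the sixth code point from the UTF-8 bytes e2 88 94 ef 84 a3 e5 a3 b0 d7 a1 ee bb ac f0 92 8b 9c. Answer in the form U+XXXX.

Offset 0: leading byte 0xE2 = 11100010 → 3-byte char #1 = E2 88 94.
Offset 3: leading byte 0xEF = 11101111 → 3-byte char #2 = EF 84 A3.
Offset 6: leading byte 0xE5 = 11100101 → 3-byte char #3 = E5 A3 B0.
Offset 9: leading byte 0xD7 = 11010111 → 2-byte char #4 = D7 A1.
Offset 11: leading byte 0xEE = 11101110 → 3-byte char #5 = EE BB AC.
Offset 14: leading byte 0xF0 = 11110000 → 4-byte char #6 = F0 92 8B 9C.
Leading byte 0xF0 = 11110000 matches 11110xxx → 4-byte sequence.
Byte 1: 0xF0 = 11110000, payload 000 (3 bits).
Byte 2: 0x92 = 10010010 (10xxxxxx ✓), payload 010010.
Byte 3: 0x8B = 10001011 (10xxxxxx ✓), payload 001011.
Byte 4: 0x9C = 10011100 (10xxxxxx ✓), payload 011100.
Concatenate: 000010010001011011100 = 0x122DC (21 bits → U+122DC).

U+122DC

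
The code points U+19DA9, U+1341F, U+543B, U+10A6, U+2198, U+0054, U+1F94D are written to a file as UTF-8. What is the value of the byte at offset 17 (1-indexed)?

0x98

1-indexed offset 17 is 0-indexed offset 16.
U+19DA9 → 4-byte form F0 99 B6 A9 at offsets 0–3.
U+1341F → 4-byte form F0 93 90 9F at offsets 4–7.
U+543B → 3-byte form E5 90 BB at offsets 8–10.
U+10A6 → 3-byte form E1 82 A6 at offsets 11–13.
U+2198 → 3-byte form E2 86 98 at offsets 14–16.
Offset 16 falls in char 5's range; it's byte 3 of E2 86 98 = 0x98.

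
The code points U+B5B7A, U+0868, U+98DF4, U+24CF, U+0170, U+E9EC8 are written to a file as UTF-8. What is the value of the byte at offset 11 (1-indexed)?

0xB4

1-indexed offset 11 is 0-indexed offset 10.
U+B5B7A → 4-byte form F2 B5 AD BA at offsets 0–3.
U+0868 → 3-byte form E0 A1 A8 at offsets 4–6.
U+98DF4 → 4-byte form F2 98 B7 B4 at offsets 7–10.
Offset 10 falls in char 3's range; it's byte 4 of F2 98 B7 B4 = 0xB4.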